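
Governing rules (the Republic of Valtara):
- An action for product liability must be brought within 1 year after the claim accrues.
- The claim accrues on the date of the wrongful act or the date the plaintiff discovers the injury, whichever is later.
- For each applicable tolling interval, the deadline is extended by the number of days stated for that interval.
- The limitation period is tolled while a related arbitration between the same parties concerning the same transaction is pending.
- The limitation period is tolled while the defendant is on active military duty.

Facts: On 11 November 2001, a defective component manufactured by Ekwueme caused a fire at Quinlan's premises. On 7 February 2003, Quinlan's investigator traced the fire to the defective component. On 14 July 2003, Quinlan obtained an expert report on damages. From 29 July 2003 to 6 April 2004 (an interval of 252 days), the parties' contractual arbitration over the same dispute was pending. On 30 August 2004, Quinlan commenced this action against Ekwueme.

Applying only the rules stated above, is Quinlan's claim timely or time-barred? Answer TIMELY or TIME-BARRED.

TIMELY

Taking the later of the act (11 November 2001) and discovery (7 February 2003), the claim accrued on 7 February 2003.
Adding the 1 year base period to 7 February 2003 gives a deadline of 7 February 2004, before any tolling.
Because the pending related arbitration ran from 29 July 2003 to 6 April 2004, the deadline is extended by 252 days to 16 October 2004.
None of the other events listed affects the running of the period under the stated rules.
The 30 August 2004 filing precedes the 16 October 2004 deadline; the claim is timely.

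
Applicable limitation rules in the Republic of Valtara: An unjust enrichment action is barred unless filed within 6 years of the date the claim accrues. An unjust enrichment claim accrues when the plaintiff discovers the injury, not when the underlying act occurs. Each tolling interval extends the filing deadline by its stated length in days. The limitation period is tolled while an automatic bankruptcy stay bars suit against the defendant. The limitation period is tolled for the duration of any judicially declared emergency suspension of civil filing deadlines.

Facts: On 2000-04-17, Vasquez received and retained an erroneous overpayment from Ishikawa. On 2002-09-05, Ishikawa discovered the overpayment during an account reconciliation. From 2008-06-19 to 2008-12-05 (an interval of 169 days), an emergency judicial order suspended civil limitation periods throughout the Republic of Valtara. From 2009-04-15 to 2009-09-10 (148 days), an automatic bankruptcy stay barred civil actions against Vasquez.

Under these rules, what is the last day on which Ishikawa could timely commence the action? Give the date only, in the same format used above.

2009-02-21

Under the discovery rule, the claim accrued on 2002-09-05, when Ishikawa discovered the injury — not on the 2000-04-17 date of the underlying act.
Adding the 6 years base period to 2002-09-05 gives a deadline of 2008-09-05, before any tolling.
Because the emergency suspension of filing deadlines ran from 2008-06-19 to 2008-12-05, the deadline is extended by 169 days to 2009-02-21.
The automatic bankruptcy stay starting 2009-04-15 came too late — the period had run on 2009-02-21 — and so does not extend the deadline.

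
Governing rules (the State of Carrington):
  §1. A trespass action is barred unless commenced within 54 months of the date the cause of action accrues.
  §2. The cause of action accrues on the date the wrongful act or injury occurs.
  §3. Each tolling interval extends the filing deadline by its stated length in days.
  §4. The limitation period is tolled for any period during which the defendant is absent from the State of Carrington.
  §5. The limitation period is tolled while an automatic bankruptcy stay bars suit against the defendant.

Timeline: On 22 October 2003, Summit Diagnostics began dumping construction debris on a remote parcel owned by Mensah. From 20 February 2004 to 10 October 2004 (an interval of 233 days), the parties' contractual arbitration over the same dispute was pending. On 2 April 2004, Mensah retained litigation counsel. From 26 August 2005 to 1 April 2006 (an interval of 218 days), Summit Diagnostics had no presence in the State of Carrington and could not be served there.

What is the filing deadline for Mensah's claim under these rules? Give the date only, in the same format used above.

26 November 2008

The limitation period began to run on 22 October 2003.
54 months from 22 October 2003 is 22 April 2008.
The period was tolled for 218 days by the defendant's absence from the jurisdiction (26 August 2005 to 1 April 2006), pushing the deadline to 26 November 2008.
Although a pending arbitration ran from 20 February 2004 to 10 October 2004, the stated rules do not make that a tolling event, so it is disregarded.
None of the other events listed affects the running of the period under the stated rules.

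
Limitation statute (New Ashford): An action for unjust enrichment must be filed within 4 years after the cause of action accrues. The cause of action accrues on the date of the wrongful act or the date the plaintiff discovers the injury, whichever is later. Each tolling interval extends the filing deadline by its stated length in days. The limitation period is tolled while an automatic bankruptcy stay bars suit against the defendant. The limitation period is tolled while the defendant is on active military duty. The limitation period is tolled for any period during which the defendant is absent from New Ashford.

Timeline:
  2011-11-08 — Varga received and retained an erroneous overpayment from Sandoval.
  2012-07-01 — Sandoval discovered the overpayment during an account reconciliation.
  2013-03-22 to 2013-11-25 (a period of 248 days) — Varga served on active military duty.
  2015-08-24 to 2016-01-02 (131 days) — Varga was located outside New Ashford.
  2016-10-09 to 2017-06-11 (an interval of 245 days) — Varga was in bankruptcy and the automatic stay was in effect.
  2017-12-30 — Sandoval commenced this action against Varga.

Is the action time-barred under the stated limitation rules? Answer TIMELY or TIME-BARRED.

TIMELY

Because discovery on 2012-07-01 post-dates the 2011-11-08 act, accrual under the later-of rule falls on 2012-07-01.
The untolled deadline — 4 years after 2012-07-01 — is 2016-07-01.
Because the defendant's active military service ran from 2013-03-22 to 2013-11-25, the deadline is extended by 248 days to 2017-03-06.
Because the defendant's absence from the jurisdiction ran from 2015-08-24 to 2016-01-02, the deadline is extended by 131 days to 2017-07-15.
Because the automatic bankruptcy stay ran from 2016-10-09 to 2017-06-11, the deadline is extended by 245 days to 2018-03-17.
Sandoval filed on 2017-12-30, before the 2018-03-17 deadline, so the action is timely.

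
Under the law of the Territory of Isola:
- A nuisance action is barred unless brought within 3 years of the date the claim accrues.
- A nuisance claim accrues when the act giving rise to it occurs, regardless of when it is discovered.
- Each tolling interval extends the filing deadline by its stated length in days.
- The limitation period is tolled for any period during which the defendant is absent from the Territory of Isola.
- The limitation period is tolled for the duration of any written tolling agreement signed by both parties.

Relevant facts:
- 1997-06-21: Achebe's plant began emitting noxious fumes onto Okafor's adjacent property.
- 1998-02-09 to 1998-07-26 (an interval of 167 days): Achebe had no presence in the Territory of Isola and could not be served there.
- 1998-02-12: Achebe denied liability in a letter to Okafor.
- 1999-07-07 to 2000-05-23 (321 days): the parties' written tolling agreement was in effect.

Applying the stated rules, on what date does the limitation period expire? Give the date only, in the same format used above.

2001-10-22

The claim accrued on 1997-06-21, the date of the act.
Adding the 3 years base period to 1997-06-21 gives a deadline of 2000-06-21, before any tolling.
The defendant's absence from the jurisdiction from 1998-02-09 to 1998-07-26 tolled the period for 167 days, extending the deadline to 2000-12-05.
The period was tolled for 321 days by the written tolling agreement (1999-07-07 to 2000-05-23), pushing the deadline to 2001-10-22.
Nothing else in the chronology tolls or restarts the period.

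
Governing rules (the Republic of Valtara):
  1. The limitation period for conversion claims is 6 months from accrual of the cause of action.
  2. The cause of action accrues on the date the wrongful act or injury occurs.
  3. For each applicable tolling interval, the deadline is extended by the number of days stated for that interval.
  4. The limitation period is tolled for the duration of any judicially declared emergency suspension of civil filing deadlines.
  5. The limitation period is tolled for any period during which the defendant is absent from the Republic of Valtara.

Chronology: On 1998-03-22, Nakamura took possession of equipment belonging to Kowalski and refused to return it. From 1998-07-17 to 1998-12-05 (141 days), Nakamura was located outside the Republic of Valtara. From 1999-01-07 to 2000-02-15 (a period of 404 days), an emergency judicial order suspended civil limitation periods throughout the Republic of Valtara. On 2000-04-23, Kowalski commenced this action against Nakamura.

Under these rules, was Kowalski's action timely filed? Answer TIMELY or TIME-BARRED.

TIME-BARRED

The claim accrued on 1998-03-22, when the wrongful act occurred.
6 months from 1998-03-22 is 1998-09-22.
Because the defendant's absence from the jurisdiction ran from 1998-07-17 to 1998-12-05, the deadline is extended by 141 days to 1999-02-10.
Because the emergency suspension of filing deadlines ran from 1999-01-07 to 2000-02-15, the deadline is extended by 404 days to 2000-03-20.
Filing on 2000-04-23 missed the 2000-03-20 deadline — the action is time-barred.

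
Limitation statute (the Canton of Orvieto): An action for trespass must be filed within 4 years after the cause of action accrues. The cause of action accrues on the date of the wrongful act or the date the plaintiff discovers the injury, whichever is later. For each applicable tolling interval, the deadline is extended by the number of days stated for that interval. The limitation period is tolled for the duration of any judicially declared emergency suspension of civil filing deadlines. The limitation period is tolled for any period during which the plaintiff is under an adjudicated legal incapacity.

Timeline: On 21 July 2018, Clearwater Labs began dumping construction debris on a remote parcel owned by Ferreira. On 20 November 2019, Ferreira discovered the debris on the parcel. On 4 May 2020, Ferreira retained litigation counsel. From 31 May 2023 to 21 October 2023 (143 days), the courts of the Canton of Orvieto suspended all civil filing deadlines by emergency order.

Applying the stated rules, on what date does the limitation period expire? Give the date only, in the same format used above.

Because discovery on 20 November 2019 post-dates the 21 July 2018 act, accrual under the later-of rule falls on 20 November 2019.
4 years from 20 November 2019 is 20 November 2023.
The period was tolled for 143 days by the emergency suspension of filing deadlines (31 May 2023 to 21 October 2023), pushing the deadline to 11 April 2024.
None of the other events listed affects the running of the period under the stated rules.

11 April 2024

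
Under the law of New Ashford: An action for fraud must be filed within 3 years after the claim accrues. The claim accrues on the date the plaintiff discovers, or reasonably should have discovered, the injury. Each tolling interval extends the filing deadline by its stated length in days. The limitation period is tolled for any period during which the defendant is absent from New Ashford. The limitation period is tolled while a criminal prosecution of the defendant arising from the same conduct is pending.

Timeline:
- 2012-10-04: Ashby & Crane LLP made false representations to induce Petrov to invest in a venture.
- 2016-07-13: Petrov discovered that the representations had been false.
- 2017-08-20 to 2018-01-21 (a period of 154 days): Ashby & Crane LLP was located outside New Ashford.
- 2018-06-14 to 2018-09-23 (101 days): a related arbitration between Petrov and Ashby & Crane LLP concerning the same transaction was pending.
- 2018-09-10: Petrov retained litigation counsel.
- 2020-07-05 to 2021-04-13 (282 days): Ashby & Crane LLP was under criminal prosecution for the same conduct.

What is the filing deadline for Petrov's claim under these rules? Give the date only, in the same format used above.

Under the discovery rule, the claim accrued on 2016-07-13, when Petrov discovered the injury — not on the 2012-10-04 date of the underlying act.
Adding the 3 years base period to 2016-07-13 gives a deadline of 2019-07-13, before any tolling.
Because the defendant's absence from the jurisdiction ran from 2017-08-20 to 2018-01-21, the deadline is extended by 154 days to 2019-12-14.
By the time the pending criminal prosecution began on 2020-07-05, the limitation period had already expired on 2019-12-14; that interval cannot revive it.
The pending related arbitration from 2018-06-14 to 2018-09-23 does not toll the period, because no stated rule makes a pending arbitration a tolling event.
Nothing else in the chronology tolls or restarts the period.

2019-12-14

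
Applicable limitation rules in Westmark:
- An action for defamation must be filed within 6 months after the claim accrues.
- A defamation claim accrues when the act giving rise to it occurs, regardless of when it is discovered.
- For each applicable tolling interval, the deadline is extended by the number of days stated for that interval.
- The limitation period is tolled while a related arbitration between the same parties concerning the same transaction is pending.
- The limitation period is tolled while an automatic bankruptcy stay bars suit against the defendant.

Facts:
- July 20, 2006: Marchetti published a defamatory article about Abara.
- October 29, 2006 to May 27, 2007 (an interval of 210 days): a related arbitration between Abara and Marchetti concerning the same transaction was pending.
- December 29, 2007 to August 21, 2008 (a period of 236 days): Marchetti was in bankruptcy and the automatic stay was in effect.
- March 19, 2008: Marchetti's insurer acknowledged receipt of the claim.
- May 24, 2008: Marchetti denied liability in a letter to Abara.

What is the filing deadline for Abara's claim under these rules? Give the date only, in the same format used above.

The claim accrued on July 20, 2006, when the wrongful act occurred.
Adding the 6 months base period to July 20, 2006 gives a deadline of January 20, 2007, before any tolling.
Because the pending related arbitration ran from October 29, 2006 to May 27, 2007, the deadline is extended by 210 days to August 18, 2007.
By the time the automatic bankruptcy stay began on December 29, 2007, the limitation period had already expired on August 18, 2007; that interval cannot revive it.
None of the other events listed affects the running of the period under the stated rules.

August 18, 2007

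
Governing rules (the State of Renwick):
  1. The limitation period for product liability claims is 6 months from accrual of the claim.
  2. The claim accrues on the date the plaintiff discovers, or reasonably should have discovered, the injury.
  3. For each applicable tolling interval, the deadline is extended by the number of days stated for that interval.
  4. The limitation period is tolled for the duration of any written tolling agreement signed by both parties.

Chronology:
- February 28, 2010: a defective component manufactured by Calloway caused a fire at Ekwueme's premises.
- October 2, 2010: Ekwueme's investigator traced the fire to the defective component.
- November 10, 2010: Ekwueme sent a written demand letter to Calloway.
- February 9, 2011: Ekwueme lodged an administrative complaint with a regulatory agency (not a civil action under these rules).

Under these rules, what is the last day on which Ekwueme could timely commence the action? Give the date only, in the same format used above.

The claim did not accrue until Ekwueme discovered the injury on October 2, 2010; the February 28, 2010 act date does not start the clock under the stated rule.
The untolled deadline — 6 months after October 2, 2010 — is April 2, 2011.
None of the other events listed affects the running of the period under the stated rules.

April 2, 2011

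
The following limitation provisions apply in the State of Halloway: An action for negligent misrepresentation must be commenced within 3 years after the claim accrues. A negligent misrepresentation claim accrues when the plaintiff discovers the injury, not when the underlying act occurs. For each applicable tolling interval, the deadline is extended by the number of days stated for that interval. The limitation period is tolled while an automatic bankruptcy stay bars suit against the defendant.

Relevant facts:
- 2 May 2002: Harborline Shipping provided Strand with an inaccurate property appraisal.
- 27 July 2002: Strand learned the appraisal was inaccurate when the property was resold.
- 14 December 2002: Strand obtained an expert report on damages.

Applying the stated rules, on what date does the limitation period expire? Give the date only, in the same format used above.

27 July 2005

Under the discovery rule, the claim accrued on 27 July 2002, when Strand discovered the injury — not on the 2 May 2002 date of the underlying act.
Adding the 3 years base period to 27 July 2002 gives a deadline of 27 July 2005, before any tolling.
None of the other events listed affects the running of the period under the stated rules.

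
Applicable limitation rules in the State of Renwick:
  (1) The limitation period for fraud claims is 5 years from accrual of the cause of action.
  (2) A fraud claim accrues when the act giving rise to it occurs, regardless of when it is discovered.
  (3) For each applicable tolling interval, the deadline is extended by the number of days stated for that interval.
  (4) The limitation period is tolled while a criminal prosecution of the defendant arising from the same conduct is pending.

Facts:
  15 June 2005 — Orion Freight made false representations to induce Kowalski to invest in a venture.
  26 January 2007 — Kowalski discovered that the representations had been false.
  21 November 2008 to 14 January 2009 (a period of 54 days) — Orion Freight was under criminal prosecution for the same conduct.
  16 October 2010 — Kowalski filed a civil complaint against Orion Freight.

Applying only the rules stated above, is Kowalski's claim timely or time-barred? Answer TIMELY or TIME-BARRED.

TIME-BARRED

Accrual is governed by the date of the act, so the period began to run on 15 June 2005; the later discovery on 26 January 2007 is irrelevant under the stated rule.
Adding the 5 years base period to 15 June 2005 gives a deadline of 15 June 2010, before any tolling.
The pending criminal prosecution from 21 November 2008 to 14 January 2009 tolled the period for 54 days, extending the deadline to 8 August 2010.
Kowalski filed on 16 October 2010, after the 8 August 2010 deadline, so the action is time-barred.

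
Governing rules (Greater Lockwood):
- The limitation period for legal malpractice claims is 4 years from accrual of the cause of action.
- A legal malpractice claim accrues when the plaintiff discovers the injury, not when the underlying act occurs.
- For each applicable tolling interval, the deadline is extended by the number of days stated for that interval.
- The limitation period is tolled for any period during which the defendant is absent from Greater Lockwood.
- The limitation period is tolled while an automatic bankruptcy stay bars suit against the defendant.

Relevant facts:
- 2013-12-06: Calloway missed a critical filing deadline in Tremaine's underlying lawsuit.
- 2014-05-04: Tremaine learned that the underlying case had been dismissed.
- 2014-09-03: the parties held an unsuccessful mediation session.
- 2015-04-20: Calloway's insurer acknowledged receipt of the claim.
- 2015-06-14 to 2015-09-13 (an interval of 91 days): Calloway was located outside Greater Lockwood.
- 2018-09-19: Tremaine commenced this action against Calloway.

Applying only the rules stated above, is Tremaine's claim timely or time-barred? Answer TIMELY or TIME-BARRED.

TIME-BARRED

The claim did not accrue until Tremaine discovered the injury on 2014-05-04; the 2013-12-06 act date does not start the clock under the stated rule.
4 years from 2014-05-04 is 2018-05-04.
Because the defendant's absence from the jurisdiction ran from 2015-06-14 to 2015-09-13, the deadline is extended by 91 days to 2018-08-03.
None of the other events listed affects the running of the period under the stated rules.
Tremaine filed on 2018-09-19, after the 2018-08-03 deadline, so the action is time-barred.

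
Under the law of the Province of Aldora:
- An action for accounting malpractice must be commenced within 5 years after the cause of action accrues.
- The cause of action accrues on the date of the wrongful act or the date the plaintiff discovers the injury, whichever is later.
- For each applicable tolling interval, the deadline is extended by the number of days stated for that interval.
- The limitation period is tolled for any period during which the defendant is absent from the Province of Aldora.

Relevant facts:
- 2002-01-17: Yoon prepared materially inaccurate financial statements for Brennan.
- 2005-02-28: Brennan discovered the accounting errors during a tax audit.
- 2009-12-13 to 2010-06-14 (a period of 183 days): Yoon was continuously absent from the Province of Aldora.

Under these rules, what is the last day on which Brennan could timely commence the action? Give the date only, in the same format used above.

2010-08-30

Because discovery on 2005-02-28 post-dates the 2002-01-17 act, accrual under the later-of rule falls on 2005-02-28.
Adding the 5 years base period to 2005-02-28 gives a deadline of 2010-02-28, before any tolling.
The defendant's absence from the jurisdiction from 2009-12-13 to 2010-06-14 tolled the period for 183 days, extending the deadline to 2010-08-30.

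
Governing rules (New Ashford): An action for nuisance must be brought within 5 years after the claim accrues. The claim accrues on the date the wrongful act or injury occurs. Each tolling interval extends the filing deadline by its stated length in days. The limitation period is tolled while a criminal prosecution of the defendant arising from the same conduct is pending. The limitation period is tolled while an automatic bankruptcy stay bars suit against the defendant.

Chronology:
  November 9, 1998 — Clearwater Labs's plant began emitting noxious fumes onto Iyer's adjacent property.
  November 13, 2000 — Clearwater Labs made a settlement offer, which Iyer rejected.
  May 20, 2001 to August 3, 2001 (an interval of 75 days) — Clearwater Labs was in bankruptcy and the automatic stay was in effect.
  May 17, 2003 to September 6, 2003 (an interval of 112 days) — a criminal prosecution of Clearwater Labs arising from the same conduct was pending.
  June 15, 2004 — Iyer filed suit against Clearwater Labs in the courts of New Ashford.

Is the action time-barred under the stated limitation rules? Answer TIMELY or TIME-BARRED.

The claim accrued on November 9, 1998, the date of the act.
The untolled deadline — 5 years after November 9, 1998 — is November 9, 2003.
The period was tolled for 75 days by the automatic bankruptcy stay (May 20, 2001 to August 3, 2001), pushing the deadline to January 23, 2004.
The period was tolled for 112 days by the pending criminal prosecution (May 17, 2003 to September 6, 2003), pushing the deadline to May 14, 2004.
Nothing else in the chronology tolls or restarts the period.
The June 15, 2004 filing falls after the May 14, 2004 deadline; the claim is time-barred.

TIME-BARRED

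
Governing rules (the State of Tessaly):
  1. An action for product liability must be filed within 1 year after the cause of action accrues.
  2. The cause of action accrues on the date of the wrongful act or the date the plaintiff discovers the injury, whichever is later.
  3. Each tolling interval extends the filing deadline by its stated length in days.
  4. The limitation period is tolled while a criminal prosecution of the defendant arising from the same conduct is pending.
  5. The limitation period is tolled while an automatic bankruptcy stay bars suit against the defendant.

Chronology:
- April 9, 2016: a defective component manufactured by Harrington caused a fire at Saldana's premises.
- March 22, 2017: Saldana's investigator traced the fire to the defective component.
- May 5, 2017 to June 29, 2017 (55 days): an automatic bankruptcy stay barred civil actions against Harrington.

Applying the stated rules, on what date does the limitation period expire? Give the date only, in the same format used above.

Because discovery on March 22, 2017 post-dates the April 9, 2016 act, accrual under the later-of rule falls on March 22, 2017.
The untolled deadline — 1 year after March 22, 2017 — is March 22, 2018.
Because the automatic bankruptcy stay ran from May 5, 2017 to June 29, 2017, the deadline is extended by 55 days to May 16, 2018.

May 16, 2018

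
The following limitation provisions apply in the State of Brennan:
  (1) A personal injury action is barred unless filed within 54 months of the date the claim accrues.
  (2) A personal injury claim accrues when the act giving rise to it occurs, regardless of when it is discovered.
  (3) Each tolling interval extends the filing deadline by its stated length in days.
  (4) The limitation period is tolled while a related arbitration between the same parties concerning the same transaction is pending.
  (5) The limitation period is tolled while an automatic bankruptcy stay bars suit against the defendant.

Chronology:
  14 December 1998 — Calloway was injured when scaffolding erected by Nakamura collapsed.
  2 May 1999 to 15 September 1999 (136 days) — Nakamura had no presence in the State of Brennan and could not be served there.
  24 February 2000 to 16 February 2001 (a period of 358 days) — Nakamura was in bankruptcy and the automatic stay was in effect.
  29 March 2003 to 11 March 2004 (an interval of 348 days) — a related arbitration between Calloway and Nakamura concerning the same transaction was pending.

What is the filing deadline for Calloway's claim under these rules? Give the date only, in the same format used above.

20 May 2005

The limitation period began to run on 14 December 1998.
Adding the 54 months base period to 14 December 1998 gives a deadline of 14 June 2003, before any tolling.
Because the automatic bankruptcy stay ran from 24 February 2000 to 16 February 2001, the deadline is extended by 358 days to 6 June 2004.
The pending related arbitration from 29 March 2003 to 11 March 2004 tolled the period for 348 days, extending the deadline to 20 May 2005.
No stated provision tolls the period for the defendant's absence, so the interval from 2 May 1999 to 15 September 1999 has no effect on the deadline.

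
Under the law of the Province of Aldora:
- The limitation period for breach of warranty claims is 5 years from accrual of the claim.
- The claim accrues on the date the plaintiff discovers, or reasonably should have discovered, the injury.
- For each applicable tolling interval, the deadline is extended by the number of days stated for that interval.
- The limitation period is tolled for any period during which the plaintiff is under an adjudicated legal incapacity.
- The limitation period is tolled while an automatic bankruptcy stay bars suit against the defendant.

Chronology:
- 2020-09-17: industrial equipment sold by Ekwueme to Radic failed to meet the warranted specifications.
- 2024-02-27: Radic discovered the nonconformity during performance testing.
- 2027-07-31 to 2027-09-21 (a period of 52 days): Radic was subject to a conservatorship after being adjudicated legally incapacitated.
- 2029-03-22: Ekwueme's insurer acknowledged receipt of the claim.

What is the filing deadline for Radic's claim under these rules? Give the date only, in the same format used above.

2029-04-20

Under the discovery rule, the claim accrued on 2024-02-27, when Radic discovered the injury — not on the 2020-09-17 date of the underlying act.
5 years from 2024-02-27 is 2029-02-27.
The plaintiff's legal incapacity from 2027-07-31 to 2027-09-21 tolled the period for 52 days, extending the deadline to 2029-04-20.
The other events in the timeline have no effect on the limitation period under the stated rules.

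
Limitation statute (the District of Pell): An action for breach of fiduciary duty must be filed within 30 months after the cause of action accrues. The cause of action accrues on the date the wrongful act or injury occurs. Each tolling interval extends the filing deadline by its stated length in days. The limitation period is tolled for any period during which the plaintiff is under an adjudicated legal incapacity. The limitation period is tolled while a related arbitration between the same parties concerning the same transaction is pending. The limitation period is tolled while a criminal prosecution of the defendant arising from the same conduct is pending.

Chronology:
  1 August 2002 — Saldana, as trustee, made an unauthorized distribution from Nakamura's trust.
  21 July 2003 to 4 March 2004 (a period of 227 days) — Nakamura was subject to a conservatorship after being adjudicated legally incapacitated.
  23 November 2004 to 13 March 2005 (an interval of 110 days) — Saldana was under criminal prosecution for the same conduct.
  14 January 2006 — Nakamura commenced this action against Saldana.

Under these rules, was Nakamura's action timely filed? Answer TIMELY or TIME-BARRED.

The claim accrued on 1 August 2002, when the wrongful act occurred.
30 months from 1 August 2002 is 1 February 2005.
The plaintiff's legal incapacity from 21 July 2003 to 4 March 2004 tolled the period for 227 days, extending the deadline to 16 September 2005.
Because the pending criminal prosecution ran from 23 November 2004 to 13 March 2005, the deadline is extended by 110 days to 4 January 2006.
Filing on 14 January 2006 missed the 4 January 2006 deadline — the action is time-barred.

TIME-BARRED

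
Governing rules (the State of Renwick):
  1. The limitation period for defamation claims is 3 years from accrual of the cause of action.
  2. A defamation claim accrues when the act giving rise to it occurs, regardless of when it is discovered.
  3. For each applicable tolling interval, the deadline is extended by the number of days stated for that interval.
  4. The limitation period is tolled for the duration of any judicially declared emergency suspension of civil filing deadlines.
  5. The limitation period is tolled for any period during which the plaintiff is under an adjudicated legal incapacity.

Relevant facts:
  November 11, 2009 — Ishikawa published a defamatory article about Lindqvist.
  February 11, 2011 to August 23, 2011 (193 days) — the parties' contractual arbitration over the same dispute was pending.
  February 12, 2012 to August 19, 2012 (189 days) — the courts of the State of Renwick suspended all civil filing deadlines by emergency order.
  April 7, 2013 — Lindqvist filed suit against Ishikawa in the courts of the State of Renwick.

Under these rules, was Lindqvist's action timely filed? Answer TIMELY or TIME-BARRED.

The claim accrued on November 11, 2009, when the wrongful act occurred.
3 years from November 11, 2009 is November 11, 2012.
The emergency suspension of filing deadlines from February 12, 2012 to August 19, 2012 tolled the period for 189 days, extending the deadline to May 19, 2013.
Although a pending arbitration ran from February 11, 2011 to August 23, 2011, the stated rules do not make that a tolling event, so it is disregarded.
Filing on April 7, 2013 beat the May 19, 2013 deadline — the action is timely.

TIMELY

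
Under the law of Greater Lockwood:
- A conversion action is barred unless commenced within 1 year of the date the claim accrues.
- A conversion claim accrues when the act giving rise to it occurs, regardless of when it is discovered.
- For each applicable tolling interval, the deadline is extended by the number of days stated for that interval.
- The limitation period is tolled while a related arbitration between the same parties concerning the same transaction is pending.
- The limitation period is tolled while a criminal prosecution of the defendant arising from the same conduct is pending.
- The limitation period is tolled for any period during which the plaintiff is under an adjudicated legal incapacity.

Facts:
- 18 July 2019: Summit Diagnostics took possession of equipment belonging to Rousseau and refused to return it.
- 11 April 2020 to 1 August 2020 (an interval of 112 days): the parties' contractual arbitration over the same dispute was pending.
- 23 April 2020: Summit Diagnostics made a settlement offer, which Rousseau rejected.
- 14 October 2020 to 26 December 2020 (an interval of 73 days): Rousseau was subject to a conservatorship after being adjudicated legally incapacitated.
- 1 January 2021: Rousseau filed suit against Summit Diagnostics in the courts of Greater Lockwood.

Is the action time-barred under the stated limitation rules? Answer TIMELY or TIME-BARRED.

TIMELY

The claim accrued on 18 July 2019, when the wrongful act occurred.
1 year from 18 July 2019 is 18 July 2020.
Because the pending related arbitration ran from 11 April 2020 to 1 August 2020, the deadline is extended by 112 days to 7 November 2020.
Because the plaintiff's legal incapacity ran from 14 October 2020 to 26 December 2020, the deadline is extended by 73 days to 19 January 2021.
The other events in the timeline have no effect on the limitation period under the stated rules.
Filing on 1 January 2021 beat the 19 January 2021 deadline — the action is timely.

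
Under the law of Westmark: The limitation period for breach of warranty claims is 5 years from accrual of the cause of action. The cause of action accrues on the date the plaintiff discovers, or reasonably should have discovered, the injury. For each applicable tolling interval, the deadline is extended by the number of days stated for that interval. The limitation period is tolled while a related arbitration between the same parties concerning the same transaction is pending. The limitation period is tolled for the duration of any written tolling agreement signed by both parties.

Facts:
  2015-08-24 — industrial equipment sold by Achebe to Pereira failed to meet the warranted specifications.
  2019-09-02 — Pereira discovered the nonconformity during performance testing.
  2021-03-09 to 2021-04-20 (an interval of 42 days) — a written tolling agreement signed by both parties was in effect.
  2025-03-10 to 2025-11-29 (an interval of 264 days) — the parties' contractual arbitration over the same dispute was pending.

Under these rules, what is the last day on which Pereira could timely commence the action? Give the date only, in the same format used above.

The claim did not accrue until Pereira discovered the injury on 2019-09-02; the 2015-08-24 act date does not start the clock under the stated rule.
Adding the 5 years base period to 2019-09-02 gives a deadline of 2024-09-02, before any tolling.
The written tolling agreement from 2021-03-09 to 2021-04-20 tolled the period for 42 days, extending the deadline to 2024-10-14.
The pending related arbitration from 2025-03-10 to 2025-11-29 began after the period had already run on 2024-10-14, so it has no tolling effect.

2024-10-14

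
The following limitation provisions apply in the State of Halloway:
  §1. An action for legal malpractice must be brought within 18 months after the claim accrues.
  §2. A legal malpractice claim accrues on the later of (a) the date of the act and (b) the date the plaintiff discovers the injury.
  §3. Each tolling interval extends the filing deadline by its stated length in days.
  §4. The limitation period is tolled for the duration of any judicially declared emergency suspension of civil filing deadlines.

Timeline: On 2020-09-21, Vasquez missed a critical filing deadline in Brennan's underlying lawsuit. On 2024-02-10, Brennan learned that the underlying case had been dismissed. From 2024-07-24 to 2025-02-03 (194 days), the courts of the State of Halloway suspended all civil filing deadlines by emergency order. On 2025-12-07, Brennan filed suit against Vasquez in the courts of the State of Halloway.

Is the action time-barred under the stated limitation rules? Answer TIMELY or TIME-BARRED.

TIMELY

Because discovery on 2024-02-10 post-dates the 2020-09-21 act, accrual under the later-of rule falls on 2024-02-10.
18 months from 2024-02-10 is 2025-08-10.
The period was tolled for 194 days by the emergency suspension of filing deadlines (2024-07-24 to 2025-02-03), pushing the deadline to 2026-02-20.
Brennan filed on 2025-12-07, before the 2026-02-20 deadline, so the action is timely.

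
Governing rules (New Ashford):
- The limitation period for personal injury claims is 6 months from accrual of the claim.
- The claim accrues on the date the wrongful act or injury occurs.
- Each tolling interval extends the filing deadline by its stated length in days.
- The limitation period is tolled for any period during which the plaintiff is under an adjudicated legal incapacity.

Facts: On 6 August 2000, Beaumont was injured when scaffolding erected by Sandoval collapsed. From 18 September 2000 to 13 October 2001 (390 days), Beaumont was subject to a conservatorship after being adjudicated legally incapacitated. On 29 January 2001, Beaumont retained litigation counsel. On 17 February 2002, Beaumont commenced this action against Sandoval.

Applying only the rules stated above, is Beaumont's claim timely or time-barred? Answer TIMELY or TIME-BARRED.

TIMELY

The claim accrued on 6 August 2000, when the wrongful act occurred.
The untolled deadline — 6 months after 6 August 2000 — is 6 February 2001.
Because the plaintiff's legal incapacity ran from 18 September 2000 to 13 October 2001, the deadline is extended by 390 days to 3 March 2002.
The other events in the timeline have no effect on the limitation period under the stated rules.
The 17 February 2002 filing precedes the 3 March 2002 deadline; the claim is timely.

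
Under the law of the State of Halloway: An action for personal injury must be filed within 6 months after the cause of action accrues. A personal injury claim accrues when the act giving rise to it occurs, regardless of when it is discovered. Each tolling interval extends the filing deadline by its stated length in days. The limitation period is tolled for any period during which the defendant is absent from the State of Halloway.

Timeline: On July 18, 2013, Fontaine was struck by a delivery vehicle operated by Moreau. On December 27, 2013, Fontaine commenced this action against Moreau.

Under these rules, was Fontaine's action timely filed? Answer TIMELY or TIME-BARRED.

The limitation period began to run on July 18, 2013.
6 months from July 18, 2013 is January 18, 2014.
Fontaine filed on December 27, 2013, before the January 18, 2014 deadline, so the action is timely.

TIMELY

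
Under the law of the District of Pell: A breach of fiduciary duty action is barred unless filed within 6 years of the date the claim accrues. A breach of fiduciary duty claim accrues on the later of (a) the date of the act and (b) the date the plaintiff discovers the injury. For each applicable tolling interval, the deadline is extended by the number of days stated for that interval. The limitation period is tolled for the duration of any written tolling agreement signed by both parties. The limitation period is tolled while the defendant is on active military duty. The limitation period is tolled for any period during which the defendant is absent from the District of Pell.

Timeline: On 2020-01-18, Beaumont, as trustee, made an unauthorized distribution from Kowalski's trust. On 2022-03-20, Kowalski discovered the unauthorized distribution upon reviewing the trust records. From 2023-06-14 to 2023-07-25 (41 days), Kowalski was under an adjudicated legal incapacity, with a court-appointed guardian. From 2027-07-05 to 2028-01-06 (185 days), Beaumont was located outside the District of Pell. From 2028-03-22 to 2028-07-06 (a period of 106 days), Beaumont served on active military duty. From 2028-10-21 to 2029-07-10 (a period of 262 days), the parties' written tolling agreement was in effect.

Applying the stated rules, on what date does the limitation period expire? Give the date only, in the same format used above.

2029-09-24

Because discovery on 2022-03-20 post-dates the 2020-01-18 act, accrual under the later-of rule falls on 2022-03-20.
Adding the 6 years base period to 2022-03-20 gives a deadline of 2028-03-20, before any tolling.
The defendant's absence from the jurisdiction from 2027-07-05 to 2028-01-06 tolled the period for 185 days, extending the deadline to 2028-09-21.
Because the defendant's active military service ran from 2028-03-22 to 2028-07-06, the deadline is extended by 106 days to 2029-01-05.
Because the written tolling agreement ran from 2028-10-21 to 2029-07-10, the deadline is extended by 262 days to 2029-09-24.
Although the plaintiff's incapacity ran from 2023-06-14 to 2023-07-25, the stated rules do not make that a tolling event, so it is disregarded.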